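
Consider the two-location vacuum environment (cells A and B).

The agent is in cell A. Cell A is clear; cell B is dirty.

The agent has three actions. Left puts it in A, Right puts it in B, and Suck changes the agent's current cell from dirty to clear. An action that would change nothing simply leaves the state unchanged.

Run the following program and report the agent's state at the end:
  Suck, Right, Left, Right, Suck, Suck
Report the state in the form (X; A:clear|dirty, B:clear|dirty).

1. Suck → (A; A:clear, B:dirty)
2. Right → (B; A:clear, B:dirty)
3. Left → (A; A:clear, B:dirty)
4. Right → (B; A:clear, B:dirty)
5. Suck → (B; A:clear, B:clear)
6. Suck → (B; A:clear, B:clear)

(B; A:clear, B:clear)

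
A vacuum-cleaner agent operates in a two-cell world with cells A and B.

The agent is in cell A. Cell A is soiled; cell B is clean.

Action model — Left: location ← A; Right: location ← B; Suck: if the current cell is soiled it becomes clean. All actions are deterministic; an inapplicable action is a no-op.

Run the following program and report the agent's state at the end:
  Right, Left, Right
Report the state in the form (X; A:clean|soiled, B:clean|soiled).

1. Right → (B; A:soiled, B:clean)
2. Left → (A; A:soiled, B:clean)
3. Right → (B; A:soiled, B:clean)

(B; A:soiled, B:clean)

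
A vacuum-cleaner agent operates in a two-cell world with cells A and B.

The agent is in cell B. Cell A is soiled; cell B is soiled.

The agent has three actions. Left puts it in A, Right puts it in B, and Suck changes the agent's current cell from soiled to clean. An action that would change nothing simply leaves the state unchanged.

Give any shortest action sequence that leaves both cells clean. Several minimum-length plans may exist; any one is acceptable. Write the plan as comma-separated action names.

Suck, Left, Suck

t=1 Suck ⇒ loc=B A=soiled B=clean
t=2 Left ⇒ loc=A A=soiled B=clean
t=3 Suck ⇒ loc=A A=clean B=clean
min 3: Suck B + move + Suck A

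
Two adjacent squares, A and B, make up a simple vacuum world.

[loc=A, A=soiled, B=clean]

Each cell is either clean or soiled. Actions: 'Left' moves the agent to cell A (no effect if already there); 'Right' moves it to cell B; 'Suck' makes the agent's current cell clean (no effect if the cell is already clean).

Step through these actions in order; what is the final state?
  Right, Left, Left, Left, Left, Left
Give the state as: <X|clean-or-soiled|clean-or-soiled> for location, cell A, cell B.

1. Right → <B|soiled|clean>
2. Left → <A|soiled|clean>
3. Left → <A|soiled|clean>
4. Left → <A|soiled|clean>
5. Left → <A|soiled|clean>
6. Left → <A|soiled|clean>

<A|soiled|clean>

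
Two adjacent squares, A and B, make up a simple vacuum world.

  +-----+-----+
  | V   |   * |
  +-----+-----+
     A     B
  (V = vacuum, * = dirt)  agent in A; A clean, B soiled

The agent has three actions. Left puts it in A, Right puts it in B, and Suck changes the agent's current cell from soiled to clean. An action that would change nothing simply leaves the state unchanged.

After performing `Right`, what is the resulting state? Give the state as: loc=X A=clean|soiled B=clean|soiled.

start: loc=A A=clean B=soiled
t=1 Right ⇒ loc=B A=clean B=soiled

loc=B A=clean B=soiled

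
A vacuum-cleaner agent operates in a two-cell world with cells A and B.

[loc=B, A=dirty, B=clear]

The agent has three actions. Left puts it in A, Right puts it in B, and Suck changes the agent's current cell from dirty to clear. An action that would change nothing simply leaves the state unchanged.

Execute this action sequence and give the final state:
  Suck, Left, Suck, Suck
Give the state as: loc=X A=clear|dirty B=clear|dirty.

loc=A A=clear B=clear

t=1 Suck ⇒ loc=B A=dirty B=clear
t=2 Left ⇒ loc=A A=dirty B=clear
t=3 Suck ⇒ loc=A A=clear B=clear
t=4 Suck ⇒ loc=A A=clear B=clear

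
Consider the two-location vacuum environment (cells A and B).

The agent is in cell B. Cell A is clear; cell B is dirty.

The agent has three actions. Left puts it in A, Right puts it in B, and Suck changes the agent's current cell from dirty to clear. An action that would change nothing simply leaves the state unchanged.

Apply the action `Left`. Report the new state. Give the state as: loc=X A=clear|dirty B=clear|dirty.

start: loc=B A=clear B=dirty
[1] after Left: loc=A A=clear B=dirty

loc=A A=clear B=dirty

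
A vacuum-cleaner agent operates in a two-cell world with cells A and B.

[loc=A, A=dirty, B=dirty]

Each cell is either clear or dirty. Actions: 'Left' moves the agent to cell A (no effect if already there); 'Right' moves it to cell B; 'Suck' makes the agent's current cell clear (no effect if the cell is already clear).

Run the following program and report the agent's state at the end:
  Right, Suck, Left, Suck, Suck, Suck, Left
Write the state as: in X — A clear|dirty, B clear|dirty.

in A — A clear, B clear

t=1 Right ⇒ in B — A dirty, B dirty
t=2 Suck ⇒ in B — A dirty, B clear
t=3 Left ⇒ in A — A dirty, B clear
t=4 Suck ⇒ in A — A clear, B clear
t=5 Suck ⇒ in A — A clear, B clear
t=6 Suck ⇒ in A — A clear, B clear
t=7 Left ⇒ in A — A clear, B clear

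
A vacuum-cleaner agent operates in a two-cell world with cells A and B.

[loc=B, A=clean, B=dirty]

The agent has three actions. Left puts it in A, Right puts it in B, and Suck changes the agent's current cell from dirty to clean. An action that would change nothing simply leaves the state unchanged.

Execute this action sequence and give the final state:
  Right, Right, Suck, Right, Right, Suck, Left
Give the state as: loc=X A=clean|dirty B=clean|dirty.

t=1 Right ⇒ loc=B A=clean B=dirty
t=2 Right ⇒ loc=B A=clean B=dirty
t=3 Suck ⇒ loc=B A=clean B=clean
t=4 Right ⇒ loc=B A=clean B=clean
t=5 Right ⇒ loc=B A=clean B=clean
t=6 Suck ⇒ loc=B A=clean B=clean
t=7 Left ⇒ loc=A A=clean B=clean

loc=A A=clean B=clean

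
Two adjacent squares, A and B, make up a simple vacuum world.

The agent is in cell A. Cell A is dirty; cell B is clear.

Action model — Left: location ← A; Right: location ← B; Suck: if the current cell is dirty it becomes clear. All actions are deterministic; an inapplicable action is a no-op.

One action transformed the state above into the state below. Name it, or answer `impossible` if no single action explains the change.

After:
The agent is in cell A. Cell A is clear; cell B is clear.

Suck

try  Left: <A|dirty|clear>
try Right: <B|dirty|clear>
try  Suck: <A|clear|clear>  ← match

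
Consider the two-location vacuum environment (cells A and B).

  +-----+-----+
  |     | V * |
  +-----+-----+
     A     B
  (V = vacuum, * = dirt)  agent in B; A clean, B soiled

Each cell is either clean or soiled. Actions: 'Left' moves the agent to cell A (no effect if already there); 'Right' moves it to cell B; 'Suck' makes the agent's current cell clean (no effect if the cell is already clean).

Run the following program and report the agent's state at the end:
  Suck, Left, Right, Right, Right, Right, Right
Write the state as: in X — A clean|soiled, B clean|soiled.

step 1/7 (Suck): in B — A clean, B clean
step 2/7 (Left): in A — A clean, B clean
step 3/7 (Right): in B — A clean, B clean
step 4/7 (Right): in B — A clean, B clean
step 5/7 (Right): in B — A clean, B clean
step 6/7 (Right): in B — A clean, B clean
step 7/7 (Right): in B — A clean, B clean

in B — A clean, B clean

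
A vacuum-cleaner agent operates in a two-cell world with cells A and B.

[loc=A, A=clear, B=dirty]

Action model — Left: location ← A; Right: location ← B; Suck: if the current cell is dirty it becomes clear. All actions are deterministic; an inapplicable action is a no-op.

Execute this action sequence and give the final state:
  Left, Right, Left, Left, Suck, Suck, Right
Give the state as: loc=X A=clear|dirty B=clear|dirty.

t=1 Left ⇒ loc=A A=clear B=dirty
t=2 Right ⇒ loc=B A=clear B=dirty
t=3 Left ⇒ loc=A A=clear B=dirty
t=4 Left ⇒ loc=A A=clear B=dirty
t=5 Suck ⇒ loc=A A=clear B=dirty
t=6 Suck ⇒ loc=A A=clear B=dirty
t=7 Right ⇒ loc=B A=clear B=dirty

loc=B A=clear B=dirty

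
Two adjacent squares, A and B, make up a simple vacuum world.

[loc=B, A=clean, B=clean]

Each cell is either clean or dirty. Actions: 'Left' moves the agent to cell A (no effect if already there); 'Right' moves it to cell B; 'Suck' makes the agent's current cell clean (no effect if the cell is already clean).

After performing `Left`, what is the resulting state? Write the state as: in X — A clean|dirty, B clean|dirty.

start: in B — A clean, B clean
1) do Left; now in A — A clean, B clean

in A — A clean, B clean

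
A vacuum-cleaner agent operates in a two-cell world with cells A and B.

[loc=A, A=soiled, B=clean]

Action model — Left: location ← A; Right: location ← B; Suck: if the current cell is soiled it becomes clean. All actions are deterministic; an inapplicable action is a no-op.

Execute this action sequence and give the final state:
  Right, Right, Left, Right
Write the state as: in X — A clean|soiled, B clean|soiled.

1. Right → in B — A soiled, B clean
2. Right → in B — A soiled, B clean
3. Left → in A — A soiled, B clean
4. Right → in B — A soiled, B clean

in B — A soiled, B clean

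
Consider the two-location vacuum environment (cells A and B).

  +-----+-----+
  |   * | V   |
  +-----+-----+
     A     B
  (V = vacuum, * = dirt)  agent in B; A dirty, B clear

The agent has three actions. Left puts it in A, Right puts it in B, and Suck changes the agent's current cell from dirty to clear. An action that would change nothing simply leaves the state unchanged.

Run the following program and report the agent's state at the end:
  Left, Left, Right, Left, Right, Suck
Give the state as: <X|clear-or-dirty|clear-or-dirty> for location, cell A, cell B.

step 1/6 (Left): <A|dirty|clear>
step 2/6 (Left): <A|dirty|clear>
step 3/6 (Right): <B|dirty|clear>
step 4/6 (Left): <A|dirty|clear>
step 5/6 (Right): <B|dirty|clear>
step 6/6 (Suck): <B|dirty|clear>

<B|dirty|clear>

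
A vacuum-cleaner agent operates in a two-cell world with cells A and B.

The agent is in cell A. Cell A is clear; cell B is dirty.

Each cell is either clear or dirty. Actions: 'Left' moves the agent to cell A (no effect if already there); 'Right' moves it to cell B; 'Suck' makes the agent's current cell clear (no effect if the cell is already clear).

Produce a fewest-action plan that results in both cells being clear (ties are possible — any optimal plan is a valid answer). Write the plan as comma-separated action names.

1. Right → <B|clear|dirty>
2. Suck → <B|clear|clear>
min 2: go B then Suck

Right, Suck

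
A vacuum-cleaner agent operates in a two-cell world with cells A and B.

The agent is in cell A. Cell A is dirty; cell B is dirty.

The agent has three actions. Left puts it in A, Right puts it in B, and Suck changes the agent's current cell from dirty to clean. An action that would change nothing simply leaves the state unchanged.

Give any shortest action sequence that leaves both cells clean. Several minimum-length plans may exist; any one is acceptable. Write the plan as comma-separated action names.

Suck, Right, Suck

t=1 Suck ⇒ (A; A:clean, B:dirty)
t=2 Right ⇒ (B; A:clean, B:dirty)
t=3 Suck ⇒ (B; A:clean, B:clean)
min 3: Suck A + move + Suck B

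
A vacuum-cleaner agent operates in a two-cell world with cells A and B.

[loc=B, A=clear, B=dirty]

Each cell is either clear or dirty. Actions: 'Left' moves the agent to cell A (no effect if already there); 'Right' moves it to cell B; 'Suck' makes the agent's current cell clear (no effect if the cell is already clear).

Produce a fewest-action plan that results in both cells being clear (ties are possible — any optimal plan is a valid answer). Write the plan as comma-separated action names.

Suck

[1] after Suck: loc=B A=clear B=clear
min 1: B is dirty, one Suck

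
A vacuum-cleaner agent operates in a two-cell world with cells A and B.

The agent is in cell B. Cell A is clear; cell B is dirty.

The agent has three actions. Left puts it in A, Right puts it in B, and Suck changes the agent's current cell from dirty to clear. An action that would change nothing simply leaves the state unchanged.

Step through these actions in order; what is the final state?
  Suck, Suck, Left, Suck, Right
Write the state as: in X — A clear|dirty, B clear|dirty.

1. Suck → in B — A clear, B clear
2. Suck → in B — A clear, B clear
3. Left → in A — A clear, B clear
4. Suck → in A — A clear, B clear
5. Right → in B — A clear, B clear

in B — A clear, B clear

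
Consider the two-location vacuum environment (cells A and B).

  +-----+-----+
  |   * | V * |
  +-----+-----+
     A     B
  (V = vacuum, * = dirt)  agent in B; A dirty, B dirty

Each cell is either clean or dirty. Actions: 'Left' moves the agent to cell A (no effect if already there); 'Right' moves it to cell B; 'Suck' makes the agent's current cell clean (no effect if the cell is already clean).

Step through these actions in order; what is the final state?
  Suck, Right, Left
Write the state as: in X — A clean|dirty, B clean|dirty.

in A — A dirty, B clean

1. Suck → in B — A dirty, B clean
2. Right → in B — A dirty, B clean
3. Left → in A — A dirty, B clean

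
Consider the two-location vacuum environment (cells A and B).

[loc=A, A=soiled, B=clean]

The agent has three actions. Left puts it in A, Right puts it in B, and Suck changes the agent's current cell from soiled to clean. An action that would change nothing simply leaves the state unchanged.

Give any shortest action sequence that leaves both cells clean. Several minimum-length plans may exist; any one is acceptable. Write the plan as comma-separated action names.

[1] after Suck: <A|clean|clean>
min 1: A is soiled, one Suck

Suck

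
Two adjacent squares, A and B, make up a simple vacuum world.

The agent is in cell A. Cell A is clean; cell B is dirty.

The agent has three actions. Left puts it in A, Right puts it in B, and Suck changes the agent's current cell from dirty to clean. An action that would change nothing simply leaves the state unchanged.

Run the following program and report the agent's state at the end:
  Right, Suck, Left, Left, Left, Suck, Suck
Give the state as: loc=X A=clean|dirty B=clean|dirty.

loc=A A=clean B=clean

1. Right → loc=B A=clean B=dirty
2. Suck → loc=B A=clean B=clean
3. Left → loc=A A=clean B=clean
4. Left → loc=A A=clean B=clean
5. Left → loc=A A=clean B=clean
6. Suck → loc=A A=clean B=clean
7. Suck → loc=A A=clean B=clean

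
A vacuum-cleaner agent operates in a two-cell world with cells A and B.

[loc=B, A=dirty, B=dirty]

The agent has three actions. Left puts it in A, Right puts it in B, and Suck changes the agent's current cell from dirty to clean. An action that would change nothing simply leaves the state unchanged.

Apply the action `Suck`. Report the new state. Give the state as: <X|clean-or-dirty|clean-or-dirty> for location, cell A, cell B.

start: <B|dirty|dirty>
Suck (#1): <B|dirty|clean>

<B|dirty|clean>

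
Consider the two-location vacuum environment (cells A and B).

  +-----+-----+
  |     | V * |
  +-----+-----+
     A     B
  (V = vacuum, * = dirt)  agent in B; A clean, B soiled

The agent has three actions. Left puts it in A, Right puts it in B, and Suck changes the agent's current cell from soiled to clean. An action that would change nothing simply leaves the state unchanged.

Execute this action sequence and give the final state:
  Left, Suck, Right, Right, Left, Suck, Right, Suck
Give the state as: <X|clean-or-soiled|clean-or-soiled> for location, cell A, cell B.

<B|clean|clean>

[1] after Left: <A|clean|soiled>
[2] after Suck: <A|clean|soiled>
[3] after Right: <B|clean|soiled>
[4] after Right: <B|clean|soiled>
[5] after Left: <A|clean|soiled>
[6] after Suck: <A|clean|soiled>
[7] after Right: <B|clean|soiled>
[8] after Suck: <B|clean|clean>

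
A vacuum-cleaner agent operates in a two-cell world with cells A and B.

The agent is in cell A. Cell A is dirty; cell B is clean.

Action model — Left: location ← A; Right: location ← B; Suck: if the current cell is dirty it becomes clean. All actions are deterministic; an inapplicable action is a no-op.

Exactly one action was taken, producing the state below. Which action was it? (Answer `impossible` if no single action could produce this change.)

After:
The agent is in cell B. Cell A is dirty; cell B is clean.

try  Left: loc=A A=dirty B=clean
try Right: loc=B A=dirty B=clean  ← match
try  Suck: loc=A A=clean B=clean

Right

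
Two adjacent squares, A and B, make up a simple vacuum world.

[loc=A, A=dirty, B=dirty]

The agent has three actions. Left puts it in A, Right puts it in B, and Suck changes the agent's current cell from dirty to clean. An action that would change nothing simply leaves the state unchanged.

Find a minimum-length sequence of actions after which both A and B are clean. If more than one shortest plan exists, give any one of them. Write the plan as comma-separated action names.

step 1/3 (Suck): <A|clean|dirty>
step 2/3 (Right): <B|clean|dirty>
step 3/3 (Suck): <B|clean|clean>
min 3: Suck A + move + Suck B

Suck, Right, Suck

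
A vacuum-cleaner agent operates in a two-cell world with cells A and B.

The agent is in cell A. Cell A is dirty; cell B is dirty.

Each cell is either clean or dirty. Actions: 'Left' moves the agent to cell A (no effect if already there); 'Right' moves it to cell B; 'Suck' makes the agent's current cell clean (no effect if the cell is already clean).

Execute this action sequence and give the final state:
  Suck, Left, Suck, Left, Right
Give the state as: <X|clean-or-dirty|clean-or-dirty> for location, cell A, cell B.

1. Suck → <A|clean|dirty>
2. Left → <A|clean|dirty>
3. Suck → <A|clean|dirty>
4. Left → <A|clean|dirty>
5. Right → <B|clean|dirty>

<B|clean|dirty>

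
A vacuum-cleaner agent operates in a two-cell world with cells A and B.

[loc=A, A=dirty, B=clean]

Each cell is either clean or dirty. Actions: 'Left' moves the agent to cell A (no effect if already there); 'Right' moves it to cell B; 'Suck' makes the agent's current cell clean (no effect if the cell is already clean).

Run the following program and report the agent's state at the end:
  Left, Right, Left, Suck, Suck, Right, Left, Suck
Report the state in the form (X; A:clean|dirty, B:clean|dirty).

t=1 Left ⇒ (A; A:dirty, B:clean)
t=2 Right ⇒ (B; A:dirty, B:clean)
t=3 Left ⇒ (A; A:dirty, B:clean)
t=4 Suck ⇒ (A; A:clean, B:clean)
t=5 Suck ⇒ (A; A:clean, B:clean)
t=6 Right ⇒ (B; A:clean, B:clean)
t=7 Left ⇒ (A; A:clean, B:clean)
t=8 Suck ⇒ (A; A:clean, B:clean)

(A; A:clean, B:clean)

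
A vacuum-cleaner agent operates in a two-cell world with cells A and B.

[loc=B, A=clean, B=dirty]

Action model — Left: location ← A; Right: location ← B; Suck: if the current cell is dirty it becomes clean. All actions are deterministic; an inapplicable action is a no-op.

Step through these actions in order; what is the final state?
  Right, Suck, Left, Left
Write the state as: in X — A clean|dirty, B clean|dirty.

in A — A clean, B clean

1) do Right; now in B — A clean, B dirty
2) do Suck; now in B — A clean, B clean
3) do Left; now in A — A clean, B clean
4) do Left; now in A — A clean, B clean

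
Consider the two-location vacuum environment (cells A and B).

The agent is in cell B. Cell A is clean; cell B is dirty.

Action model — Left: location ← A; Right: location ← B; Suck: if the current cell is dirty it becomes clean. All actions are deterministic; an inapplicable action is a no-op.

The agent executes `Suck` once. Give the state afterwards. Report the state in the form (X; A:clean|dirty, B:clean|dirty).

start: (B; A:clean, B:dirty)
1. Suck → (B; A:clean, B:clean)

(B; A:clean, B:clean)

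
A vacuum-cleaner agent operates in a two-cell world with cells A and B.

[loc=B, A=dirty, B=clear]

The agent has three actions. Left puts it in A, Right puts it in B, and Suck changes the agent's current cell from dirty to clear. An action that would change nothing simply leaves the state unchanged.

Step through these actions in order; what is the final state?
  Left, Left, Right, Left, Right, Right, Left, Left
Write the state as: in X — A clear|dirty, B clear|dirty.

in A — A dirty, B clear

t=1 Left ⇒ in A — A dirty, B clear
t=2 Left ⇒ in A — A dirty, B clear
t=3 Right ⇒ in B — A dirty, B clear
t=4 Left ⇒ in A — A dirty, B clear
t=5 Right ⇒ in B — A dirty, B clear
t=6 Right ⇒ in B — A dirty, B clear
t=7 Left ⇒ in A — A dirty, B clear
t=8 Left ⇒ in A — A dirty, B clear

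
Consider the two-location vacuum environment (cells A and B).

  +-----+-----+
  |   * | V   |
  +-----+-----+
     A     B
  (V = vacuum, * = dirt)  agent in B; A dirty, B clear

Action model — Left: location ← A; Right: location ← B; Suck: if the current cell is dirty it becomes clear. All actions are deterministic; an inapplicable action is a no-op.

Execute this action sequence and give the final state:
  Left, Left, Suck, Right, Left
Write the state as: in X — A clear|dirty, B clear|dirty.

1. Left → in A — A dirty, B clear
2. Left → in A — A dirty, B clear
3. Suck → in A — A clear, B clear
4. Right → in B — A clear, B clear
5. Left → in A — A clear, B clear

in A — A clear, B clear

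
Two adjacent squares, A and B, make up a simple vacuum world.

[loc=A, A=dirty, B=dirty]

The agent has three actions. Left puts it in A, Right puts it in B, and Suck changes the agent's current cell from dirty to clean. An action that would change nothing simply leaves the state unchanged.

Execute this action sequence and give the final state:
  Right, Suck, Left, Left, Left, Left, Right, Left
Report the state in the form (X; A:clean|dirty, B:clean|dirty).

Right (#1): (B; A:dirty, B:dirty)
Suck (#2): (B; A:dirty, B:clean)
Left (#3): (A; A:dirty, B:clean)
Left (#4): (A; A:dirty, B:clean)
Left (#5): (A; A:dirty, B:clean)
Left (#6): (A; A:dirty, B:clean)
Right (#7): (B; A:dirty, B:clean)
Left (#8): (A; A:dirty, B:clean)

(A; A:dirty, B:clean)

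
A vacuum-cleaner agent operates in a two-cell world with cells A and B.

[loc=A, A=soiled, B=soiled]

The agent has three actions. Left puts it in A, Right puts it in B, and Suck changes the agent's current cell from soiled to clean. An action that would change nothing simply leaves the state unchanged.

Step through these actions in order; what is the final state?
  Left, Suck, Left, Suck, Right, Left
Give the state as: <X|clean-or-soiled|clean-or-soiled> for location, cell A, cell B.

<A|clean|soiled>

Left (#1): <A|soiled|soiled>
Suck (#2): <A|clean|soiled>
Left (#3): <A|clean|soiled>
Suck (#4): <A|clean|soiled>
Right (#5): <B|clean|soiled>
Left (#6): <A|clean|soiled>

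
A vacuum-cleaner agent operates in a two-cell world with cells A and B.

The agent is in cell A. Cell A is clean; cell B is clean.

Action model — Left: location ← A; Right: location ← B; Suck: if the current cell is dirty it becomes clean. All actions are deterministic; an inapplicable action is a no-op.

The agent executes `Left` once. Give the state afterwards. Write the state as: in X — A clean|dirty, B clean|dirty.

in A — A clean, B clean

start: in A — A clean, B clean
[1] after Left: in A — A clean, B clean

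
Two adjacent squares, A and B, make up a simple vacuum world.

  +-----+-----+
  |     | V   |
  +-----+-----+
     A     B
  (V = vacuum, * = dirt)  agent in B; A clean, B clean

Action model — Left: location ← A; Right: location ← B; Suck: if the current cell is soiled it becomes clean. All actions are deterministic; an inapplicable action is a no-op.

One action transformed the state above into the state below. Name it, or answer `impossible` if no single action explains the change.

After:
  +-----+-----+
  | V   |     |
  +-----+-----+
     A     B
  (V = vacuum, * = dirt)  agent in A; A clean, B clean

try  Left: loc=A A=clean B=clean  ← match
try Right: loc=B A=clean B=clean
try  Suck: loc=B A=clean B=clean

Left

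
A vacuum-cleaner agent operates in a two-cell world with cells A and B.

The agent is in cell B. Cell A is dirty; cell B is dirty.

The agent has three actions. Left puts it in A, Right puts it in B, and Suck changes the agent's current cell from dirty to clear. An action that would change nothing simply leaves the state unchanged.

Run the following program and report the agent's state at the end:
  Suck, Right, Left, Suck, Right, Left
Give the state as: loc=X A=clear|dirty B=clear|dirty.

t=1 Suck ⇒ loc=B A=dirty B=clear
t=2 Right ⇒ loc=B A=dirty B=clear
t=3 Left ⇒ loc=A A=dirty B=clear
t=4 Suck ⇒ loc=A A=clear B=clear
t=5 Right ⇒ loc=B A=clear B=clear
t=6 Left ⇒ loc=A A=clear B=clear

loc=A A=clear B=clear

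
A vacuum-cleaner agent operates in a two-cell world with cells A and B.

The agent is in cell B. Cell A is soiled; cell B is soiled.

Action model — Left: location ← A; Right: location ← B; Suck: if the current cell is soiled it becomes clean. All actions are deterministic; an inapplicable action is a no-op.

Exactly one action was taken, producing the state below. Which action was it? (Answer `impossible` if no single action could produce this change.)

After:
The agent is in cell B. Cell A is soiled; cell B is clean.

Suck

try  Left: in A — A soiled, B soiled
try Right: in B — A soiled, B soiled
try  Suck: in B — A soiled, B clean  ← match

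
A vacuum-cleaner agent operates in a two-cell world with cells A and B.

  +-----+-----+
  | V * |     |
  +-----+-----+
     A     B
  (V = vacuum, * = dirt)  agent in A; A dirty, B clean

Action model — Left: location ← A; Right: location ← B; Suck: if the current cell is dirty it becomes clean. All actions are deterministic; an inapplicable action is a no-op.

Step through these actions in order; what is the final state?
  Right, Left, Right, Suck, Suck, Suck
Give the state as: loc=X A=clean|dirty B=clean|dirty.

t=1 Right ⇒ loc=B A=dirty B=clean
t=2 Left ⇒ loc=A A=dirty B=clean
t=3 Right ⇒ loc=B A=dirty B=clean
t=4 Suck ⇒ loc=B A=dirty B=clean
t=5 Suck ⇒ loc=B A=dirty B=clean
t=6 Suck ⇒ loc=B A=dirty B=clean

loc=B A=dirty B=clean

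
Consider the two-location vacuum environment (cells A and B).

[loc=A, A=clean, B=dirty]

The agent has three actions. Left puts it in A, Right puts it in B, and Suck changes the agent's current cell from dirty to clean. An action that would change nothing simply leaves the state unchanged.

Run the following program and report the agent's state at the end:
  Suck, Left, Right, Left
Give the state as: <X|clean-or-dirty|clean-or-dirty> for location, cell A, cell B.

Suck (#1): <A|clean|dirty>
Left (#2): <A|clean|dirty>
Right (#3): <B|clean|dirty>
Left (#4): <A|clean|dirty>

<A|clean|dirty>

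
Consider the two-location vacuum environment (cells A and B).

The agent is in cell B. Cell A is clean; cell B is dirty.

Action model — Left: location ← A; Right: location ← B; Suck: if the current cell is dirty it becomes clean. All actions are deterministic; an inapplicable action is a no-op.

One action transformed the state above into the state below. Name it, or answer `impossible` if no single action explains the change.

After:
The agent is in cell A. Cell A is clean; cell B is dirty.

Left

try  Left: (A; A:clean, B:dirty)  ← match
try Right: (B; A:clean, B:dirty)
try  Suck: (B; A:clean, B:clean)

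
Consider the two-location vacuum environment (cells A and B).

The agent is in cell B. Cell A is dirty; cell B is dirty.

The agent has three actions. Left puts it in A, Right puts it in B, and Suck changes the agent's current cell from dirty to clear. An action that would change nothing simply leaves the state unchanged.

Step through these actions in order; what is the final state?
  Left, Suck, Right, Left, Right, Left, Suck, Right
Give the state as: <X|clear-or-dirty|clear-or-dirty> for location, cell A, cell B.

[1] after Left: <A|dirty|dirty>
[2] after Suck: <A|clear|dirty>
[3] after Right: <B|clear|dirty>
[4] after Left: <A|clear|dirty>
[5] after Right: <B|clear|dirty>
[6] after Left: <A|clear|dirty>
[7] after Suck: <A|clear|dirty>
[8] after Right: <B|clear|dirty>

<B|clear|dirty>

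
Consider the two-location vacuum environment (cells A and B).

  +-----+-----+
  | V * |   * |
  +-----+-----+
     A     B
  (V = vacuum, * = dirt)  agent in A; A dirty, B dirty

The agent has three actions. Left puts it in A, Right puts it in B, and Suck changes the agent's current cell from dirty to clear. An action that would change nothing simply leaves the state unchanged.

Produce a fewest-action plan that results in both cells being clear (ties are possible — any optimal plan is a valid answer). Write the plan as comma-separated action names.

1) do Suck; now <A|clear|dirty>
2) do Right; now <B|clear|dirty>
3) do Suck; now <B|clear|clear>
min 3: Suck A + move + Suck B

Suck, Right, Suck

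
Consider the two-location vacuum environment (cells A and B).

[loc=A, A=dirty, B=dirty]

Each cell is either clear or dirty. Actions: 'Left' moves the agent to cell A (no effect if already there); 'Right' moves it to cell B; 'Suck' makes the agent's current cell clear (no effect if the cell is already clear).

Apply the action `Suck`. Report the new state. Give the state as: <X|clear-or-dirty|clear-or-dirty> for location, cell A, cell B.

start: <A|dirty|dirty>
[1] after Suck: <A|clear|dirty>

<A|clear|dirty>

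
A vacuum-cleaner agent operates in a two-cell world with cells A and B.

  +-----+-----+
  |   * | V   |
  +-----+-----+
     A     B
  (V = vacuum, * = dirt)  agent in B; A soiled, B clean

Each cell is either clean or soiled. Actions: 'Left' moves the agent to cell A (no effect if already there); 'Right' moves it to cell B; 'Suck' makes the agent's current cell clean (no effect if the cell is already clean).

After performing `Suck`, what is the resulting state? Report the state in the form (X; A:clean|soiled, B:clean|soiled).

start: (B; A:soiled, B:clean)
1. Suck → (B; A:soiled, B:clean)

(B; A:soiled, B:clean)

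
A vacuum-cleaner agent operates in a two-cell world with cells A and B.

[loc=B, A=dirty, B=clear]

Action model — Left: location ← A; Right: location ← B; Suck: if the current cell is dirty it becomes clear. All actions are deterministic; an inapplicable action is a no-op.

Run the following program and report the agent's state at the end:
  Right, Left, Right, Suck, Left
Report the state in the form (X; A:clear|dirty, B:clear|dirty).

1) do Right; now (B; A:dirty, B:clear)
2) do Left; now (A; A:dirty, B:clear)
3) do Right; now (B; A:dirty, B:clear)
4) do Suck; now (B; A:dirty, B:clear)
5) do Left; now (A; A:dirty, B:clear)

(A; A:dirty, B:clear)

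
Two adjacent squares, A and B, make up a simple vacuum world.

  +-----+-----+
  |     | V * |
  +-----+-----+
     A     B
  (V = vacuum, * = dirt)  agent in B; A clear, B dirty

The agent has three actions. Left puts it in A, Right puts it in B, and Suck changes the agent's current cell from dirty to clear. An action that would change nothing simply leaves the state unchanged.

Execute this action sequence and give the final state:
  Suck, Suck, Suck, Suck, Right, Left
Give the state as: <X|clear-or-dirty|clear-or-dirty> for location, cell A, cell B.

<A|clear|clear>

Suck (#1): <B|clear|clear>
Suck (#2): <B|clear|clear>
Suck (#3): <B|clear|clear>
Suck (#4): <B|clear|clear>
Right (#5): <B|clear|clear>
Left (#6): <A|clear|clear>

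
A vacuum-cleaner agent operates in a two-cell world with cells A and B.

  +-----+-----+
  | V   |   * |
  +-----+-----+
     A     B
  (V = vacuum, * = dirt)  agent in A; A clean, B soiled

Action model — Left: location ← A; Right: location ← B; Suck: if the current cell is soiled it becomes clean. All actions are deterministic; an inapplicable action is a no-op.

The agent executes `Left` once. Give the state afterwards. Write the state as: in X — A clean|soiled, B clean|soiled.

start: in A — A clean, B soiled
t=1 Left ⇒ in A — A clean, B soiled

in A — A clean, B soiled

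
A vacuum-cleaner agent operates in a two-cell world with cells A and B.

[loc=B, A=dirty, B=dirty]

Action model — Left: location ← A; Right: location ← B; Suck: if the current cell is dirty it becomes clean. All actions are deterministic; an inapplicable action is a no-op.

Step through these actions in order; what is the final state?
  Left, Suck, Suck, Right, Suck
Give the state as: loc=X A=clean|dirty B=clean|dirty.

loc=B A=clean B=clean

1. Left → loc=A A=dirty B=dirty
2. Suck → loc=A A=clean B=dirty
3. Suck → loc=A A=clean B=dirty
4. Right → loc=B A=clean B=dirty
5. Suck → loc=B A=clean B=clean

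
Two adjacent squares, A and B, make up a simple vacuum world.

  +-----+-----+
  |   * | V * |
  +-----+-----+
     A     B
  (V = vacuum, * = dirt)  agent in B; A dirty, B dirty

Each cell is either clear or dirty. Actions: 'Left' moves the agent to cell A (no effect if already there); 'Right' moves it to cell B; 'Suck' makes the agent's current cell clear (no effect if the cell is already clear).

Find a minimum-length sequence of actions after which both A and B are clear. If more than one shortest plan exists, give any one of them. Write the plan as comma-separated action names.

1. Suck → loc=B A=dirty B=clear
2. Left → loc=A A=dirty B=clear
3. Suck → loc=A A=clear B=clear
min 3: Suck B + move + Suck A

Suck, Left, Suck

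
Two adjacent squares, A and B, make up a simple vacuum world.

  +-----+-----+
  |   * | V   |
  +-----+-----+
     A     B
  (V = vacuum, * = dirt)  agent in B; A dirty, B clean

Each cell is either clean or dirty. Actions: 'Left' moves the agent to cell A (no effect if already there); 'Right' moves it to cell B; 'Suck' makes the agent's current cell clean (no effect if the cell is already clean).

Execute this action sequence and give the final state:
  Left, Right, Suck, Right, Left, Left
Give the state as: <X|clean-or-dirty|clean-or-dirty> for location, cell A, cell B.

[1] after Left: <A|dirty|clean>
[2] after Right: <B|dirty|clean>
[3] after Suck: <B|dirty|clean>
[4] after Right: <B|dirty|clean>
[5] after Left: <A|dirty|clean>
[6] after Left: <A|dirty|clean>

<A|dirty|clean>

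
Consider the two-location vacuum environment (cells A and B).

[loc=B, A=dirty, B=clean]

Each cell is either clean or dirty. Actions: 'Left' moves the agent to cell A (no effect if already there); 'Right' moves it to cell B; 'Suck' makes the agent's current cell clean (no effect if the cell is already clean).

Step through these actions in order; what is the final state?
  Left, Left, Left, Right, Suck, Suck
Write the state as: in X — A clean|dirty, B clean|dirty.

in B — A dirty, B clean

1) do Left; now in A — A dirty, B clean
2) do Left; now in A — A dirty, B clean
3) do Left; now in A — A dirty, B clean
4) do Right; now in B — A dirty, B clean
5) do Suck; now in B — A dirty, B clean
6) do Suck; now in B — A dirty, B clean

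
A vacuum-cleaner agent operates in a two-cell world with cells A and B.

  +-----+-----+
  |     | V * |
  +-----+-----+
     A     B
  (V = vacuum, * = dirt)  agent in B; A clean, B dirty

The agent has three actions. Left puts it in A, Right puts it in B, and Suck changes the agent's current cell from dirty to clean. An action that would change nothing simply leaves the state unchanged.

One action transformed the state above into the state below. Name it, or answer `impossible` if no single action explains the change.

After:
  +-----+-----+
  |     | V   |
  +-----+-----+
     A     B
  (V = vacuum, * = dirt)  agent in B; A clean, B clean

try  Left: (A; A:clean, B:dirty)
try Right: (B; A:clean, B:dirty)
try  Suck: (B; A:clean, B:clean)  ← match

Suck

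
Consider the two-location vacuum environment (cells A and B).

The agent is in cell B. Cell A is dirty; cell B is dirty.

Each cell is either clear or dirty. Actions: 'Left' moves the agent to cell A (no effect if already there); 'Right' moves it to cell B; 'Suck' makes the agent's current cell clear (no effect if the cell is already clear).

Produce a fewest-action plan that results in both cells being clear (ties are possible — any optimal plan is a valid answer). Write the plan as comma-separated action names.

1) do Suck; now (B; A:dirty, B:clear)
2) do Left; now (A; A:dirty, B:clear)
3) do Suck; now (A; A:clear, B:clear)
min 3: Suck B + move + Suck A

Suck, Left, Suck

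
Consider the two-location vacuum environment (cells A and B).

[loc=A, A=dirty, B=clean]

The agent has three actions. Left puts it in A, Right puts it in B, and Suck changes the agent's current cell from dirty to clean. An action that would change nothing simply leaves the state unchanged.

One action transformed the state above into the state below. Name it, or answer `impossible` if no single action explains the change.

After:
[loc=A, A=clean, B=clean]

try  Left: <A|dirty|clean>
try Right: <B|dirty|clean>
try  Suck: <A|clean|clean>  ← match

Suck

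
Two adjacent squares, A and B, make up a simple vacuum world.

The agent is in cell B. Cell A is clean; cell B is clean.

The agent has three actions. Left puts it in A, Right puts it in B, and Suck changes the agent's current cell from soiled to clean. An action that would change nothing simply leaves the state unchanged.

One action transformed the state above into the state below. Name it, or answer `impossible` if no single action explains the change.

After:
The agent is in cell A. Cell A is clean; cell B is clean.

Left

try  Left: (A; A:clean, B:clean)  ← match
try Right: (B; A:clean, B:clean)
try  Suck: (B; A:clean, B:clean)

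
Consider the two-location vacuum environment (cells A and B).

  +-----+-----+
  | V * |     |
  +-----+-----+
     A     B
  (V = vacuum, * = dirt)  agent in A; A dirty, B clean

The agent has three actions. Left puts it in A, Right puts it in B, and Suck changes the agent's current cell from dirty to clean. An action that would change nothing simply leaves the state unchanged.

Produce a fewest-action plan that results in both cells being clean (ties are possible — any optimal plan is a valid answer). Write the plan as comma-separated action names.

[1] after Suck: (A; A:clean, B:clean)
min 1: A is dirty, one Suck

Suck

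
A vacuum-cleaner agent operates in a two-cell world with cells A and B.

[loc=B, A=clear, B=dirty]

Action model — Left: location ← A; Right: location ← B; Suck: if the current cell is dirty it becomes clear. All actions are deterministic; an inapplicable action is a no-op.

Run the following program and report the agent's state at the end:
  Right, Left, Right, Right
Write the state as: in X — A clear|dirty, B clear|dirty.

[1] after Right: in B — A clear, B dirty
[2] after Left: in A — A clear, B dirty
[3] after Right: in B — A clear, B dirty
[4] after Right: in B — A clear, B dirty

in B — A clear, B dirty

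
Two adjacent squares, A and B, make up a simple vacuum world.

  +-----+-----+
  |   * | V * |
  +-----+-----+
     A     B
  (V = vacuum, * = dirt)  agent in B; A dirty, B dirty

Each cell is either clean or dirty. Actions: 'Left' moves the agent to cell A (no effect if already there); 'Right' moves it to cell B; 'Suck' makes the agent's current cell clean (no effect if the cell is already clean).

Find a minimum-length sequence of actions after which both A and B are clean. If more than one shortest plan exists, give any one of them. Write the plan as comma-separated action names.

Suck, Left, Suck

Suck (#1): (B; A:dirty, B:clean)
Left (#2): (A; A:dirty, B:clean)
Suck (#3): (A; A:clean, B:clean)
min 3: Suck B + move + Suck A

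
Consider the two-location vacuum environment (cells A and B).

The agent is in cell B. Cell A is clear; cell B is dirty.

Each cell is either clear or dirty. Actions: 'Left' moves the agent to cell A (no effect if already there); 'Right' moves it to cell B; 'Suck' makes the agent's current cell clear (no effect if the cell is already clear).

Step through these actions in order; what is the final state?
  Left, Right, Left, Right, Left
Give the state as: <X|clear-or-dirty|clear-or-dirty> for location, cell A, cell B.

<A|clear|dirty>

1. Left → <A|clear|dirty>
2. Right → <B|clear|dirty>
3. Left → <A|clear|dirty>
4. Right → <B|clear|dirty>
5. Left → <A|clear|dirty>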